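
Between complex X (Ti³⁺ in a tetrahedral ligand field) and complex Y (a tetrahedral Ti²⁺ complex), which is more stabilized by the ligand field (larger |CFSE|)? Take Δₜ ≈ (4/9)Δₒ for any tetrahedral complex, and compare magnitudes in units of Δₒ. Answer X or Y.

Y

X: Ti sits in group 4; removing 3 electrons leaves Ti³⁺ with 4 − 3 = 1 d electrons; Tetrahedral splitting is small, so the complex is high-spin; e¹ t₂⁰, CFSE = -0.6Δₜ ≈ -0.27Δₒ.
Y: Group 4 minus oxidation state +2 gives a d² configuration for Ti²⁺; Tetrahedral fields are weak (Δₜ ≈ 4/9 Δₒ), so electrons fill high-spin; e^2 t2^0, CFSE = -1.2Δₜ ≈ -0.53Δₒ.
So Y has the larger |CFSE|.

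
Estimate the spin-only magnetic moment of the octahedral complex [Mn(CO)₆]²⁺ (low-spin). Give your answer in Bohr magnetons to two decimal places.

CO is neutral, so the +2 overall charge sits on Mn: oxidation state +2.
Mn sits in group 7; removing 2 electrons leaves Mn²⁺ with 7 − 2 = 5 d electrons.
Configuration: t2g^5 e_g^0 → 1 unpaired electron.
μ(spin-only) = √[1(1+2)] = √3 ≈ 1.73 Bohr magnetons.

1.73 Bohr magnetons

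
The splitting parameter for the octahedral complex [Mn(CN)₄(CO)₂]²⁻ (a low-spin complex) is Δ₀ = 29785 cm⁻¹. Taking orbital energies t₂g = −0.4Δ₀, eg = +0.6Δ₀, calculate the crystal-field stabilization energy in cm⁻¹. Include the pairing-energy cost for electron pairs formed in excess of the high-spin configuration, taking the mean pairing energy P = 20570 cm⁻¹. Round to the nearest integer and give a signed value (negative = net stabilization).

-18430

Ligand charges: 4×(-1) from CN⁻ and 2×(+0) from CO sum to -4; with overall charge -2, Mn is +2.
Group 7 minus oxidation state +2 gives a d⁵ configuration for Mn²⁺.
Electron filling gives t₂g⁵ eg⁰.
Orbital CFSE = 5(-0.4) + 0(0.6) = -2.0Δ₀ = -2.0 × 29785 = -59570 cm⁻¹.
High-spin d⁵ would be t₂g³ eg² with 0 pairs; low-spin has 2, so 2 excess pairs cost +2P = +41140 cm⁻¹.
Net CFSE = -59570 + 41140 = -18430 cm⁻¹.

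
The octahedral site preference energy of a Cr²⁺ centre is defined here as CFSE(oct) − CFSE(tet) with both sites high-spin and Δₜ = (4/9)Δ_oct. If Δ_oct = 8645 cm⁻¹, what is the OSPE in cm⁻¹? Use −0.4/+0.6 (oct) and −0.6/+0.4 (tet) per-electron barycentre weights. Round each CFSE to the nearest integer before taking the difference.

-3650

Cr²⁺: group 6, so d-count = 6 − 2 = 4.
Octahedral (high-spin): t₂g³ eg¹, CFSE = 3(−0.4) + 1(+0.6) = -0.6Δ_oct = -0.6 × 8645 = -5187 cm⁻¹.
Tetrahedral e² t₂² gives -0.4Δₜ = -0.4 × (4/9) × 8645 = -1537 cm⁻¹.
Subtracting, OSPE = -5187 − (-1537) = -3650 cm⁻¹.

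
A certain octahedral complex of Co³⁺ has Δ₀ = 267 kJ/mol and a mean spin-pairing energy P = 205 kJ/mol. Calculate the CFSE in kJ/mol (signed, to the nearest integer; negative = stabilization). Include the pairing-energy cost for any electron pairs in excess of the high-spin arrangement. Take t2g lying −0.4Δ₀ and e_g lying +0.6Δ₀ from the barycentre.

-231

Group 9 minus oxidation state +3 gives a d⁶ configuration for Co³⁺.
Δ₀ > P, so pairing is preferred: the ground state is low-spin.
Filling d⁶ accordingly: t2g^6 e_g^0.
Orbital CFSE = -2.4Δ₀ = -2.4 × 267 = -641 kJ/mol.
Excess pairs vs high-spin: 3 − 1 = 2; pairing cost = +410 kJ/mol.
Net CFSE = -641 + 410 = -231 kJ/mol.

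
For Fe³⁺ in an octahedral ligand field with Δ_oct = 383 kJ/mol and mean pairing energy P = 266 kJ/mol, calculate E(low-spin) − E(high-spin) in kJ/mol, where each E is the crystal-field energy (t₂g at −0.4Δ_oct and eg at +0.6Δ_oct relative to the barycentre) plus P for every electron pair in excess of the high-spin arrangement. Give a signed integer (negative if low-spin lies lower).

Fe sits in group 8; removing 3 electrons leaves Fe³⁺ with 8 − 3 = 5 d electrons.
High-spin: t₂g³ eg², CFSE = 0.0Δ_oct = 0 kJ/mol.
Low-spin: t₂g⁵ eg⁰, orbital CFSE = -2.0Δ_oct = -766 kJ/mol; plus 2 excess pairs × P = +532 kJ/mol; total -234 kJ/mol.
E(LS) − E(HS) = -234 − (0) = -234 kJ/mol.

-234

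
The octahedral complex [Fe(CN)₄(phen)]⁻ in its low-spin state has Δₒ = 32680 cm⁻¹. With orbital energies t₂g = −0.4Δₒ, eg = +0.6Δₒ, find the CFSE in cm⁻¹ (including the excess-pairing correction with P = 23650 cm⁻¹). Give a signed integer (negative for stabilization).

Ligand charges: 4×(-1) from CN⁻ and 1×(+0) from phen sum to -4; with overall charge -1, Fe is +3.
Group 8 minus oxidation state +3 gives a d⁵ configuration for Fe³⁺.
Electron filling gives t₂g⁵ eg⁰.
The orbital stabilization is -2.0Δₒ = -2.0 × 32680 = -65360 cm⁻¹.
High-spin d⁵ would be t₂g³ eg² with 0 pairs; low-spin has 2, so 2 excess pairs cost +2P = +47300 cm⁻¹.
Combining: -65360 + 47300 = -18060 cm⁻¹.

-18060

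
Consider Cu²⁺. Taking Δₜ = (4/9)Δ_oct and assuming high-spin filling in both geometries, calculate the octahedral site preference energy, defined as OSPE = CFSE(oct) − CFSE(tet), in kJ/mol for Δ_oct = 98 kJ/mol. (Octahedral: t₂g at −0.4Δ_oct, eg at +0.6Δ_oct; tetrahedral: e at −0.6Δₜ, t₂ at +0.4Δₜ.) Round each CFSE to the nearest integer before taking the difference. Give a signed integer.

Group 11 minus oxidation state +2 gives a d⁹ configuration for Cu²⁺.
Octahedral (high-spin): t₂g⁶ eg³, CFSE = 6(−0.4) + 3(+0.6) = -0.6Δ_oct = -0.6 × 98 = -59 kJ/mol.
In a tetrahedral site the filling is e⁴ t₂⁵: CFSE(tet) = -0.4Δₜ = -0.4 × (4/9)(98) = -17 kJ/mol.
OSPE = -59 − (-17) = -42 kJ/mol.

-42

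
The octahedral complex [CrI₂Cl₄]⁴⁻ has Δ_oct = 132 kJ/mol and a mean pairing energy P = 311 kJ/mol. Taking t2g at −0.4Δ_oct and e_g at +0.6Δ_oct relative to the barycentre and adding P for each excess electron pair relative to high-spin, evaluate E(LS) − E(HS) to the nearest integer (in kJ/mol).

Ligand charges: 2×(-1) from I⁻ and 4×(-1) from Cl⁻ sum to -6; with overall charge -4, Cr is +2.
Group 6 minus oxidation state +2 gives a d⁴ configuration for Cr²⁺.
High-spin d⁴ fills as t2g^3 e_g^1 with CFSE 3(−0.4) + 1(+0.6) = -0.6Δ_oct = -79 kJ/mol.
For low-spin the configuration is t2g^4 e_g^0: orbital energy -1.6 × 132 = -211 kJ/mol, and 1 additional pair relative to high-spin adds 311 kJ/mol, giving 100 kJ/mol.
The difference is 100 − (-79) = 179 kJ/mol, so high-spin lies lower.

179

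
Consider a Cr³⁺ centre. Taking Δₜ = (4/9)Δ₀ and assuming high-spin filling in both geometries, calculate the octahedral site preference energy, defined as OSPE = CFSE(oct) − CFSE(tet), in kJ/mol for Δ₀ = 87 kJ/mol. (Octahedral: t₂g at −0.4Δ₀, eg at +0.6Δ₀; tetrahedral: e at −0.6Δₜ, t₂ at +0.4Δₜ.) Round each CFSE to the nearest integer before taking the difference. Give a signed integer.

Cr is in group 6, so Cr³⁺ is d³ (6 − 3 = 3).
Octahedral (high-spin): t₂g³ eg⁰, CFSE = 3(−0.4) + 0(+0.6) = -1.2Δ₀ = -1.2 × 87 = -104 kJ/mol.
Tetrahedral e² t₂¹ gives -0.8Δₜ = -0.8 × (4/9) × 87 = -31 kJ/mol.
OSPE = CFSE(oct) − CFSE(tet) = -104 − (-31) = -73 kJ/mol.

-73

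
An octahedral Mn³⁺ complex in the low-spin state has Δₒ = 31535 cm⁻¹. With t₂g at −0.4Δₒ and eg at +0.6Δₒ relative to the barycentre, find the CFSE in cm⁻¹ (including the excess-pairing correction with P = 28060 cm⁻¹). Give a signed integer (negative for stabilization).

Group 7 minus oxidation state +3 gives a d⁴ configuration for Mn³⁺.
The d⁴ electrons fill as t₂g⁴ eg⁰.
Orbital CFSE = 4(-0.4) + 0(0.6) = -1.6Δₒ = -1.6 × 31535 = -50456 cm⁻¹.
High-spin d⁴ would be t₂g³ eg¹ with 0 pairs; low-spin has 1, so 1 excess pair costs +1P = +28060 cm⁻¹.
Combining: -50456 + 28060 = -22396 cm⁻¹.

-22396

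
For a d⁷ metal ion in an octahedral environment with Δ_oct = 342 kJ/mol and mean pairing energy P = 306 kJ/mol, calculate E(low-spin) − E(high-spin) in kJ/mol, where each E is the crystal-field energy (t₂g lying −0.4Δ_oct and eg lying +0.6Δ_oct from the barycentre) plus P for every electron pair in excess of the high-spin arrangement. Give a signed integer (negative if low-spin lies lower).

-36

High-spin: t₂g⁵ eg², CFSE = -0.8Δ_oct = -274 kJ/mol.
For low-spin the configuration is t₂g⁶ eg¹: orbital energy -1.8 × 342 = -616 kJ/mol, and 1 additional pair relative to high-spin adds 306 kJ/mol, giving -310 kJ/mol.
E(LS) − E(HS) = -310 − (-274) = -36 kJ/mol.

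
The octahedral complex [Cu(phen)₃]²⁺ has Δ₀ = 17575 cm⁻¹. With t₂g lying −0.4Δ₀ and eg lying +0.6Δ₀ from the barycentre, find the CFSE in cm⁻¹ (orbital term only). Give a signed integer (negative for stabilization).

-10545

phen is neutral, so the +2 overall charge sits on Cu: oxidation state +2.
Cu sits in group 11; removing 2 electrons leaves Cu²⁺ with 11 − 2 = 9 d electrons.
Electron filling gives t₂g⁶ eg³.
The orbital stabilization is -0.6Δ₀ = -0.6 × 17575 = -10545 cm⁻¹.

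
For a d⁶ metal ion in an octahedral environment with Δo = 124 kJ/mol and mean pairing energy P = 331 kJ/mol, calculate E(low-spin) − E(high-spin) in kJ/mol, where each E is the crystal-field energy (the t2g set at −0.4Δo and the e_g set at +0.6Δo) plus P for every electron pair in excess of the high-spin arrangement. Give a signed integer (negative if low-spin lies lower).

In the high-spin limit (t2g^4 e_g^2) the orbital term is -0.4Δo = -50 kJ/mol, with no excess pairing.
For low-spin the configuration is t2g^6 e_g^0: orbital energy -2.4 × 124 = -298 kJ/mol, and 2 additional pairs relative to high-spin add 662 kJ/mol, giving 364 kJ/mol.
The difference is 364 − (-50) = 414 kJ/mol, so high-spin lies lower.

414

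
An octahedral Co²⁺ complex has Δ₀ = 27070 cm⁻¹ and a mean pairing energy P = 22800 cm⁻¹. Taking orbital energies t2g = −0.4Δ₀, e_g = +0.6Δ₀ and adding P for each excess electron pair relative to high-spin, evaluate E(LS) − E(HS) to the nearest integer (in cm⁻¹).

-4270

Co is in group 9, so Co²⁺ is d⁷ (9 − 2 = 7).
In the high-spin limit (t2g^5 e_g^2) the orbital term is -0.8Δ₀ = -21656 cm⁻¹, with no excess pairing.
Low-spin t2g^6 e_g^1 gives -1.8Δ₀ = -48726 cm⁻¹, but forming 1 extra pair costs 1P = 22800 cm⁻¹, so E(LS) = -48726 + 22800 = -25926 cm⁻¹.
E(LS) − E(HS) = -25926 − (-21656) = -4270 cm⁻¹.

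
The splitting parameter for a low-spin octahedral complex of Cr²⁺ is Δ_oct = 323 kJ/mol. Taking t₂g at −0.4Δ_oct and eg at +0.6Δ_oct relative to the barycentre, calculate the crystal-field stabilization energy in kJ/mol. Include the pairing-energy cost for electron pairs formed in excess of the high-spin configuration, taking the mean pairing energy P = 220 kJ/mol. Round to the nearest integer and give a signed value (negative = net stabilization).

-297

Group 6 minus oxidation state +2 gives a d⁴ configuration for Cr²⁺.
The d⁴ electrons fill as t₂g⁴ eg⁰.
Orbital CFSE = 4(-0.4) + 0(0.6) = -1.6Δ_oct = -1.6 × 323 = -517 kJ/mol.
High-spin d⁴ would be t₂g³ eg¹ with 0 pairs; low-spin has 1, so 1 excess pair costs +1P = +220 kJ/mol.
Overall CFSE = -517 + 220 = -297 kJ/mol.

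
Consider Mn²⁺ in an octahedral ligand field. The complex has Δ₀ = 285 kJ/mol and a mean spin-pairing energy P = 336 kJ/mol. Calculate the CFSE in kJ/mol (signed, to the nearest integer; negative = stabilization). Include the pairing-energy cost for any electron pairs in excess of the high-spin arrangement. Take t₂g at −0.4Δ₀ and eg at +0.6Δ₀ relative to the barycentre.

0

Group 7 minus oxidation state +2 gives a d⁵ configuration for Mn²⁺.
With Δ₀ < P the complex is high-spin.
Configuration: t₂g³ eg².
Orbital CFSE = 0.0Δ₀ = 0.0 × 285 = 0 kJ/mol.
High-spin has no excess pairs, so no pairing correction applies.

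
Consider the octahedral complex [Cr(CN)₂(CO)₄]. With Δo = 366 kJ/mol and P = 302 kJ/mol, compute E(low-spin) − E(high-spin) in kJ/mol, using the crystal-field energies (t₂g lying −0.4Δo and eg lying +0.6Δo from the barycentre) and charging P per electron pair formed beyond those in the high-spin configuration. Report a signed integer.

-64

Ligand charges: 2×(-1) from CN⁻ and 4×(+0) from CO sum to -2; with overall charge +0, Cr is +2.
Cr²⁺: group 6, so d-count = 6 − 2 = 4.
High-spin d⁴ fills as t₂g³ eg¹ with CFSE 3(−0.4) + 1(+0.6) = -0.6Δo = -220 kJ/mol.
For low-spin the configuration is t₂g⁴ eg⁰: orbital energy -1.6 × 366 = -586 kJ/mol, and 1 additional pair relative to high-spin adds 302 kJ/mol, giving -284 kJ/mol.
Thus E(LS) − E(HS) = -64 kJ/mol.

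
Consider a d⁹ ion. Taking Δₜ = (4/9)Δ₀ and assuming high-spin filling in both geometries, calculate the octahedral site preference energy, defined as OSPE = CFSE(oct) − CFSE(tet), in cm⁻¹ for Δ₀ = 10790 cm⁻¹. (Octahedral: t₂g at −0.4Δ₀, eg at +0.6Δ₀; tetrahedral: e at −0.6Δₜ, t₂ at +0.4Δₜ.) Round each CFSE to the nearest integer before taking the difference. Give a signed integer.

-4556

Octahedral high-spin t₂g⁶ eg³: CFSE = -0.6 × 10790 = -6474 cm⁻¹.
Tetrahedral e⁴ t₂⁵ gives -0.4Δₜ = -0.4 × (4/9) × 10790 = -1918 cm⁻¹.
OSPE = CFSE(oct) − CFSE(tet) = -6474 − (-1918) = -4556 cm⁻¹.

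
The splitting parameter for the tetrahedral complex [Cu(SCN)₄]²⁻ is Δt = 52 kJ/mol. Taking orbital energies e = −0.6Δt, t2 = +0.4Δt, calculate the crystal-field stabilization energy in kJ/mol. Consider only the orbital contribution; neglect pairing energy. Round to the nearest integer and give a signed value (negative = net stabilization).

Each SCN⁻ contributes -1; 4 × (-1) = -4. With overall charge -2, Cu is in the +2 oxidation state.
Group 11 minus oxidation state +2 gives a d⁹ configuration for Cu²⁺.
With tetrahedral geometry the complex is necessarily high-spin.
Configuration: e^4 t2^5.
The orbital stabilization is -0.4Δt = -0.4 × 52 = -21 kJ/mol.

-21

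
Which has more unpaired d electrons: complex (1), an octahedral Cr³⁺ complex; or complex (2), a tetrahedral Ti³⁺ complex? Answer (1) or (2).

(1): Cr³⁺: group 6, so d-count = 6 − 3 = 3; t2g^3 e_g^0 → 3 unpaired.
(2): Group 4 minus oxidation state +3 gives a d¹ configuration for Ti³⁺; With tetrahedral geometry the complex is necessarily high-spin; e¹ t₂⁰ → 1 unpaired.
So (1) has more unpaired electrons.

(1)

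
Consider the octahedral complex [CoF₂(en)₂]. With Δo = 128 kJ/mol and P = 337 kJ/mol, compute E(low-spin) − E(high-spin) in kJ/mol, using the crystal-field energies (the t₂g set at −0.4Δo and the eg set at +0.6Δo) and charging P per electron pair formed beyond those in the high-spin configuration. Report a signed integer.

Ligand charges: 2×(-1) from F⁻ and 2×(+0) from en sum to -2; with overall charge +0, Co is +2.
Group 9 minus oxidation state +2 gives a d⁷ configuration for Co²⁺.
High-spin d⁷ fills as t₂g⁵ eg² with CFSE 5(−0.4) + 2(+0.6) = -0.8Δo = -102 kJ/mol.
Low-spin t₂g⁶ eg¹ gives -1.8Δo = -230 kJ/mol, but forming 1 extra pair costs 1P = 337 kJ/mol, so E(LS) = -230 + 337 = 107 kJ/mol.
The difference is 107 − (-102) = 209 kJ/mol, so high-spin lies lower.

209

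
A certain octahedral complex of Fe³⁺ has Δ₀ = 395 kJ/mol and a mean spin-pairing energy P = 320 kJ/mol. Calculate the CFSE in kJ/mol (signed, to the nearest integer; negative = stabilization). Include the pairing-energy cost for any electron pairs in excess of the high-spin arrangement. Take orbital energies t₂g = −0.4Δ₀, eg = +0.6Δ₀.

-150

Fe sits in group 8; removing 3 electrons leaves Fe³⁺ with 8 − 3 = 5 d electrons.
Δ₀ > P, so pairing is preferred: the ground state is low-spin.
Filling d⁵ accordingly: t₂g⁵ eg⁰.
Orbital CFSE = -2.0Δ₀ = -2.0 × 395 = -790 kJ/mol.
Excess pairs vs high-spin: 2 − 0 = 2; pairing cost = +640 kJ/mol.
Net CFSE = -790 + 640 = -150 kJ/mol.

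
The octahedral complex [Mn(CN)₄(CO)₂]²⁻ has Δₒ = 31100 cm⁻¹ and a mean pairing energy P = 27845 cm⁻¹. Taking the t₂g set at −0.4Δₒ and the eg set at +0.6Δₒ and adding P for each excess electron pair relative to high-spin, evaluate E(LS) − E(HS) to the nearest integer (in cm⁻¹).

-6510

Ligand charges: 4×(-1) from CN⁻ and 2×(+0) from CO sum to -4; with overall charge -2, Mn is +2.
Mn²⁺: group 7, so d-count = 7 − 2 = 5.
High-spin d⁵ fills as t₂g³ eg² with CFSE 3(−0.4) + 2(+0.6) = 0.0Δₒ = 0 cm⁻¹.
For low-spin the configuration is t₂g⁵ eg⁰: orbital energy -2.0 × 31100 = -62200 cm⁻¹, and 2 additional pairs relative to high-spin add 55690 cm⁻¹, giving -6510 cm⁻¹.
Thus E(LS) − E(HS) = -6510 cm⁻¹.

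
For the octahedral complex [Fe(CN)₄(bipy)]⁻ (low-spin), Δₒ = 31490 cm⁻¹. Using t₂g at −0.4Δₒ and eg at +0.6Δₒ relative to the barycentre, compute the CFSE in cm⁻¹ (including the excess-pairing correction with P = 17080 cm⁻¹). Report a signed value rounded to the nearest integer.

-28820

Ligand charges: 4×(-1) from CN⁻ and 1×(+0) from bipy sum to -4; with overall charge -1, Fe is +3.
Fe sits in group 8; removing 3 electrons leaves Fe³⁺ with 8 − 3 = 5 d electrons.
Electron filling gives t₂g⁵ eg⁰.
Orbital CFSE = 5(-0.4) + 0(0.6) = -2.0Δₒ = -2.0 × 31490 = -62980 cm⁻¹.
Pairing penalty: 2 pairs vs 0 in the high-spin reference → 2 extra × P = 34160 cm⁻¹.
Combining: -62980 + 34160 = -28820 cm⁻¹.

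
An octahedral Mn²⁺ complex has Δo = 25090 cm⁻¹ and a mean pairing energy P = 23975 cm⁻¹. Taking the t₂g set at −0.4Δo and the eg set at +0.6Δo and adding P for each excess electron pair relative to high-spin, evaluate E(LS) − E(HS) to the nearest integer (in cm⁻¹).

-2230

Mn sits in group 7; removing 2 electrons leaves Mn²⁺ with 7 − 2 = 5 d electrons.
In the high-spin limit (t₂g³ eg²) the orbital term is 0.0Δo = 0 cm⁻¹, with no excess pairing.
For low-spin the configuration is t₂g⁵ eg⁰: orbital energy -2.0 × 25090 = -50180 cm⁻¹, and 2 additional pairs relative to high-spin add 47950 cm⁻¹, giving -2230 cm⁻¹.
E(LS) − E(HS) = -2230 − (0) = -2230 cm⁻¹.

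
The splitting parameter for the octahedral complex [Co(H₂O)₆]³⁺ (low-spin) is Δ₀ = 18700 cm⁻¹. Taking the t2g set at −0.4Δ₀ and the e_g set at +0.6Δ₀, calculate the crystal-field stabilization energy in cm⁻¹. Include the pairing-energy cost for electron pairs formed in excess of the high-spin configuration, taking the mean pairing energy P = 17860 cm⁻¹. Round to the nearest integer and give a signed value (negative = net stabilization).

H₂O is neutral, so the +3 overall charge sits on Co: oxidation state +3.
Co is in group 9, so Co³⁺ is d⁶ (9 − 3 = 6).
Electron filling gives t2g^6 e_g^0.
The orbital stabilization is -2.4Δ₀ = -2.4 × 18700 = -44880 cm⁻¹.
Pairing penalty: 3 pairs vs 1 in the high-spin reference → 2 extra × P = 35720 cm⁻¹.
Overall CFSE = -44880 + 35720 = -9160 cm⁻¹.

-9160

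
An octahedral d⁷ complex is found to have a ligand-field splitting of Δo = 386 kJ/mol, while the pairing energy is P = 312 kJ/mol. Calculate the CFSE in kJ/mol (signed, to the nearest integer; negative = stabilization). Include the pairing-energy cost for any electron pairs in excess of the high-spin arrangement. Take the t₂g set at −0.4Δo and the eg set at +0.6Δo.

Here Δo > P (386 > 312), so the low-spin state is favoured.
That gives t₂g⁶ eg¹.
Orbital CFSE = -1.8Δo = -1.8 × 386 = -695 kJ/mol.
Excess pairs vs high-spin: 3 − 2 = 1; pairing cost = +312 kJ/mol.
Net CFSE = -695 + 312 = -383 kJ/mol.

-383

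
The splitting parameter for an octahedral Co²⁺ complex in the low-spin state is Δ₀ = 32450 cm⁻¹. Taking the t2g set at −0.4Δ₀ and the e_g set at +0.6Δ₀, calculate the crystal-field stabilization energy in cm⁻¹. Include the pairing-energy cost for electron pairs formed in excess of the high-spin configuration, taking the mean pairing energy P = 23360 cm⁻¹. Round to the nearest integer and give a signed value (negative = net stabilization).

Co is in group 9, so Co²⁺ is d⁷ (9 − 2 = 7).
The d⁷ electrons fill as t2g^6 e_g^1.
Orbital CFSE = 6(-0.4) + 1(0.6) = -1.8Δ₀ = -1.8 × 32450 = -58410 cm⁻¹.
Relative to high-spin t2g^5 e_g^2 (2 paired), the low-spin configuration has 1 additional pair, contributing +1 × 23360 = +23360 cm⁻¹.
Overall CFSE = -58410 + 23360 = -35050 cm⁻¹.

-35050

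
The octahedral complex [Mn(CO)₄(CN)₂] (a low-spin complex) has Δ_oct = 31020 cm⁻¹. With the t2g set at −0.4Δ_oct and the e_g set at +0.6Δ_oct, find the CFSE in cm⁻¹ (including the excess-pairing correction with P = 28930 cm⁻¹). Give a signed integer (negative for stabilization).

-4180

Ligand charges: 4×(+0) from CO and 2×(-1) from CN⁻ sum to -2; with overall charge +0, Mn is +2.
Mn sits in group 7; removing 2 electrons leaves Mn²⁺ with 7 − 2 = 5 d electrons.
Configuration: t2g^5 e_g^0.
CFSE(orbital) = 5×(-0.4Δ_oct) + 0×(0.6Δ_oct) = -2.0Δ_oct; with Δ_oct = 31020 cm⁻¹ that is -62040 cm⁻¹.
High-spin d⁵ would be t2g^3 e_g^2 with 0 pairs; low-spin has 2, so 2 excess pairs cost +2P = +57860 cm⁻¹.
Overall CFSE = -62040 + 57860 = -4180 cm⁻¹.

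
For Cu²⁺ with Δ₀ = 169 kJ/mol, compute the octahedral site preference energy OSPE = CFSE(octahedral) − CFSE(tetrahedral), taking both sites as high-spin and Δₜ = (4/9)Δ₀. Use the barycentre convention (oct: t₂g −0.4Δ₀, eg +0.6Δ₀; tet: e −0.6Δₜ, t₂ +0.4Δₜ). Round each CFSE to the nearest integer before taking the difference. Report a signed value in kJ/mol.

-71

Cu²⁺: group 11, so d-count = 11 − 2 = 9.
Octahedral high-spin t2g^6 e_g^3: CFSE = -0.6 × 169 = -101 kJ/mol.
In a tetrahedral site the filling is e^4 t2^5: CFSE(tet) = -0.4Δₜ = -0.4 × (4/9)(169) = -30 kJ/mol.
Subtracting, OSPE = -101 − (-30) = -71 kJ/mol.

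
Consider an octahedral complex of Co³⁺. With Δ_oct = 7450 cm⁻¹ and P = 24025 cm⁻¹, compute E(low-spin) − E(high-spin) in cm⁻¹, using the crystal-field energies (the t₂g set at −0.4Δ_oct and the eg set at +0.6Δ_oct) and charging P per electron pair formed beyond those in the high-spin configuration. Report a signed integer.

Co is in group 9, so Co³⁺ is d⁶ (9 − 3 = 6).
High-spin d⁶ fills as t₂g⁴ eg² with CFSE 4(−0.4) + 2(+0.6) = -0.4Δ_oct = -2980 cm⁻¹.
Low-spin t₂g⁶ eg⁰ gives -2.4Δ_oct = -17880 cm⁻¹, but forming 2 extra pairs costs 2P = 48050 cm⁻¹, so E(LS) = -17880 + 48050 = 30170 cm⁻¹.
The difference is 30170 − (-2980) = 33150 cm⁻¹, so high-spin lies lower.

33150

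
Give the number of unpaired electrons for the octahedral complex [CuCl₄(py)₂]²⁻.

1

Ligand charges: 4×(-1) from Cl⁻ and 2×(+0) from py sum to -4; with overall charge -2, Cu is +2.
Group 11 minus oxidation state +2 gives a d⁹ configuration for Cu²⁺.
Configuration: t₂g⁶ eg³, giving 1 unpaired electron.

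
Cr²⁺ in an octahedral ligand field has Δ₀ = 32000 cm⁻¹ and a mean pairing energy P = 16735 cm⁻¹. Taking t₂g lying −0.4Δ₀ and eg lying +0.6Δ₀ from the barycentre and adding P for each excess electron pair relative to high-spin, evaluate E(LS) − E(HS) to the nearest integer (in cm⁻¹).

-15265

Cr²⁺: group 6, so d-count = 6 − 2 = 4.
High-spin d⁴ fills as t₂g³ eg¹ with CFSE 3(−0.4) + 1(+0.6) = -0.6Δ₀ = -19200 cm⁻¹.
For low-spin the configuration is t₂g⁴ eg⁰: orbital energy -1.6 × 32000 = -51200 cm⁻¹, and 1 additional pair relative to high-spin adds 16735 cm⁻¹, giving -34465 cm⁻¹.
Thus E(LS) − E(HS) = -15265 cm⁻¹.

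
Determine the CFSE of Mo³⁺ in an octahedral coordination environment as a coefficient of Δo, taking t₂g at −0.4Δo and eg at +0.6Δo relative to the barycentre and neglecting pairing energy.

Mo is in group 6, so Mo³⁺ is d³ (6 − 3 = 3).
For octahedral d³ the high- and low-spin configurations coincide.
Configuration: t₂g³ eg⁰.
CFSE = 3(-0.4Δo) + 0(0.6Δo) = -1.2Δo + 0.0Δo = -1.2Δo.

-1.2 Δo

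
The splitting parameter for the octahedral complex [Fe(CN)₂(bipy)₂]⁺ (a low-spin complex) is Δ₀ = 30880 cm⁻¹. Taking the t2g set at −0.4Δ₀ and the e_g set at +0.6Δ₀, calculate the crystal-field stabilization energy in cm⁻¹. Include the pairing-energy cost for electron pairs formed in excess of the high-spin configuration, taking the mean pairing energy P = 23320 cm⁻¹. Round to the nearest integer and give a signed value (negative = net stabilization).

Ligand charges: 2×(-1) from CN⁻ and 2×(+0) from bipy sum to -2; with overall charge +1, Fe is +3.
Fe sits in group 8; removing 3 electrons leaves Fe³⁺ with 8 − 3 = 5 d electrons.
The d⁵ electrons fill as t2g^5 e_g^0.
CFSE(orbital) = 5×(-0.4Δ₀) + 0×(0.6Δ₀) = -2.0Δ₀; with Δ₀ = 30880 cm⁻¹ that is -61760 cm⁻¹.
Relative to high-spin t2g^3 e_g^2 (0 paired), the low-spin configuration has 2 additional pairs, contributing +2 × 23320 = +46640 cm⁻¹.
Overall CFSE = -61760 + 46640 = -15120 cm⁻¹.

-15120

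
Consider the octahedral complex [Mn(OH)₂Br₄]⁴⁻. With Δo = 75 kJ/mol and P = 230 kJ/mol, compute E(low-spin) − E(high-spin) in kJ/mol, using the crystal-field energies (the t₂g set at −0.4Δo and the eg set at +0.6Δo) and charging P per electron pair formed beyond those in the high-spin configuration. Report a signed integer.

Ligand charges: 2×(-1) from OH⁻ and 4×(-1) from Br⁻ sum to -6; with overall charge -4, Mn is +2.
Mn sits in group 7; removing 2 electrons leaves Mn²⁺ with 7 − 2 = 5 d electrons.
High-spin d⁵ fills as t₂g³ eg² with CFSE 3(−0.4) + 2(+0.6) = 0.0Δo = 0 kJ/mol.
Low-spin: t₂g⁵ eg⁰, orbital CFSE = -2.0Δo = -150 kJ/mol; plus 2 excess pairs × P = +460 kJ/mol; total 310 kJ/mol.
E(LS) − E(HS) = 310 − (0) = 310 kJ/mol.

310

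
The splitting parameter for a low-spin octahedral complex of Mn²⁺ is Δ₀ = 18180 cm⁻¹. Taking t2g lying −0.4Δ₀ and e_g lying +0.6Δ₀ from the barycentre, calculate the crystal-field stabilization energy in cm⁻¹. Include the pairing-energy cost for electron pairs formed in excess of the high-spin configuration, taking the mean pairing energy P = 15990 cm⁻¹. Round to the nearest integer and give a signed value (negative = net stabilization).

Mn²⁺: group 7, so d-count = 7 − 2 = 5.
Electron filling gives t2g^5 e_g^0.
Orbital CFSE = 5(-0.4) + 0(0.6) = -2.0Δ₀ = -2.0 × 18180 = -36360 cm⁻¹.
Relative to high-spin t2g^3 e_g^2 (0 paired), the low-spin configuration has 2 additional pairs, contributing +2 × 15990 = +31980 cm⁻¹.
Overall CFSE = -36360 + 31980 = -4380 cm⁻¹.

-4380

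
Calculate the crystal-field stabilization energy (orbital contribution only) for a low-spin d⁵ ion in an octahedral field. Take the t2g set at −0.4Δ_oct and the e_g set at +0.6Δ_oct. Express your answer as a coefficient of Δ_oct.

Configuration: t2g^5 e_g^0.
CFSE = 5(-0.4Δ_oct) + 0(0.6Δ_oct) = -2.0Δ_oct + 0.0Δ_oct = -2.0Δ_oct.

-2.0 Δ_oct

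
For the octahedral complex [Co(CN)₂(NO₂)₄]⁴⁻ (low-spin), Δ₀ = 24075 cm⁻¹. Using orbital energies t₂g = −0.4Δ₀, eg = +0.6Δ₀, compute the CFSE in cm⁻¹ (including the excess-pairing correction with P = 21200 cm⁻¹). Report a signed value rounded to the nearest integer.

-22135

Ligand charges: 2×(-1) from CN⁻ and 4×(-1) from NO₂⁻ sum to -6; with overall charge -4, Co is +2.
Co²⁺: group 9, so d-count = 9 − 2 = 7.
Configuration: t₂g⁶ eg¹.
The orbital stabilization is -1.8Δ₀ = -1.8 × 24075 = -43335 cm⁻¹.
Relative to high-spin t₂g⁵ eg² (2 paired), the low-spin configuration has 1 additional pair, contributing +1 × 21200 = +21200 cm⁻¹.
Overall CFSE = -43335 + 21200 = -22135 cm⁻¹.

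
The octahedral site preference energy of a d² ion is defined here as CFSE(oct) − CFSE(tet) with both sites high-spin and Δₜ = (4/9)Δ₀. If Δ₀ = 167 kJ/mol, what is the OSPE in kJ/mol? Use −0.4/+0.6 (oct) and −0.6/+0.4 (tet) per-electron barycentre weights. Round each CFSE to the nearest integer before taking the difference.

-45

In an octahedral site d² (HS) is t2g^2 e_g^0, giving CFSE(oct) = -0.8Δ₀ = -134 kJ/mol.
In a tetrahedral site the filling is e^2 t2^0: CFSE(tet) = -1.2Δₜ = -1.2 × (4/9)(167) = -89 kJ/mol.
OSPE = CFSE(oct) − CFSE(tet) = -134 − (-89) = -45 kJ/mol.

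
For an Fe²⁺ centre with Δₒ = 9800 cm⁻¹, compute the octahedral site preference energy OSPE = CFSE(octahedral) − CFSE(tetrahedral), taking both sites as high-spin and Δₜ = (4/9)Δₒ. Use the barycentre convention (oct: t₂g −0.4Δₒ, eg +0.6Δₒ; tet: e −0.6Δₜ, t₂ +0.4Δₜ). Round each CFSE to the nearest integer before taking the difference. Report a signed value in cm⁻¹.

Group 8 minus oxidation state +2 gives a d⁶ configuration for Fe²⁺.
Octahedral (high-spin): t2g^4 e_g^2, CFSE = 4(−0.4) + 2(+0.6) = -0.4Δₒ = -0.4 × 9800 = -3920 cm⁻¹.
Tetrahedral: e^3 t2^3, CFSE = 3(−0.6) + 3(+0.4) = -0.6Δₜ = -0.6 × (4/9) × 9800 = -2613 cm⁻¹.
OSPE = -3920 − (-2613) = -1307 cm⁻¹.

-1307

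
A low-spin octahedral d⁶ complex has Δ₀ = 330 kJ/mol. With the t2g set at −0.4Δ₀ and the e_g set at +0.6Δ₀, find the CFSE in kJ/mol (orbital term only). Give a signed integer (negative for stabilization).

Electron filling gives t2g^6 e_g^0.
The orbital stabilization is -2.4Δ₀ = -2.4 × 330 = -792 kJ/mol.

-792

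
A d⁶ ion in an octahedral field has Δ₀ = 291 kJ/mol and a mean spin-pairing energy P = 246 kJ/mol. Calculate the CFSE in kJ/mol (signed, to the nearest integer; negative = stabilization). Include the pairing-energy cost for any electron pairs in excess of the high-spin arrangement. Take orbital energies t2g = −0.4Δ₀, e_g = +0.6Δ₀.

-206

With Δ₀ > P the complex is low-spin.
Configuration: t2g^6 e_g^0.
Orbital CFSE = -2.4Δ₀ = -2.4 × 291 = -698 kJ/mol.
Excess pairs vs high-spin: 3 − 1 = 2; pairing cost = +492 kJ/mol.
Net CFSE = -698 + 492 = -206 kJ/mol.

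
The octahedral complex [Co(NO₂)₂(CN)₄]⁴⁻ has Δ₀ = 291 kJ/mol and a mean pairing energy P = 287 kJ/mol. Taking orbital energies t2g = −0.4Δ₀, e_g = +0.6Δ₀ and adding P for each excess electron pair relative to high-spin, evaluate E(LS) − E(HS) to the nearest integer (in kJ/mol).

Ligand charges: 2×(-1) from NO₂⁻ and 4×(-1) from CN⁻ sum to -6; with overall charge -4, Co is +2.
Co²⁺: group 9, so d-count = 9 − 2 = 7.
High-spin d⁷ fills as t2g^5 e_g^2 with CFSE 5(−0.4) + 2(+0.6) = -0.8Δ₀ = -233 kJ/mol.
Low-spin: t2g^6 e_g^1, orbital CFSE = -1.8Δ₀ = -524 kJ/mol; plus 1 excess pair × P = +287 kJ/mol; total -237 kJ/mol.
E(LS) − E(HS) = -237 − (-233) = -4 kJ/mol.

-4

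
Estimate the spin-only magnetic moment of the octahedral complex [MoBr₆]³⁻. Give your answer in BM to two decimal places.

3.87 BM

Each Br⁻ contributes -1; 6 × (-1) = -6. With overall charge -3, Mo is in the +3 oxidation state.
Mo is in group 6, so Mo³⁺ is d³ (6 − 3 = 3).
Configuration: t₂g³ eg⁰ → 3 unpaired electrons.
μ(spin-only) = √[3(3+2)] = √15 ≈ 3.87 BM.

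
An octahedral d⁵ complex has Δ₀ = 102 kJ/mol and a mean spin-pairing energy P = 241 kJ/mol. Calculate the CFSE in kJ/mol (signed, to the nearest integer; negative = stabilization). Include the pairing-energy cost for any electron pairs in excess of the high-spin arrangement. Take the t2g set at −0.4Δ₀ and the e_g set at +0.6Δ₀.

Here Δ₀ < P (102 < 241), so the high-spin state is favoured.
Configuration: t2g^3 e_g^2.
Orbital CFSE = 0.0Δ₀ = 0.0 × 102 = 0 kJ/mol.
High-spin has no excess pairs, so no pairing correction applies.

0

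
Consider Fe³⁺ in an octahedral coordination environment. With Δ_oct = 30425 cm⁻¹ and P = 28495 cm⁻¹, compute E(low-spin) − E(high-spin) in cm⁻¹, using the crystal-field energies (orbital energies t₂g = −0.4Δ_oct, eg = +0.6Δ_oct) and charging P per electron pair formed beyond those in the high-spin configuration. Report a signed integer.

-3860

Group 8 minus oxidation state +3 gives a d⁵ configuration for Fe³⁺.
High-spin d⁵ fills as t₂g³ eg² with CFSE 3(−0.4) + 2(+0.6) = 0.0Δ_oct = 0 cm⁻¹.
Low-spin t₂g⁵ eg⁰ gives -2.0Δ_oct = -60850 cm⁻¹, but forming 2 extra pairs costs 2P = 56990 cm⁻¹, so E(LS) = -60850 + 56990 = -3860 cm⁻¹.
Thus E(LS) − E(HS) = -3860 cm⁻¹.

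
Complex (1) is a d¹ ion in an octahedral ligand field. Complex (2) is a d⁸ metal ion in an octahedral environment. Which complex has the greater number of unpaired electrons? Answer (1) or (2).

(2)

(1): t₂g¹ eg⁰ → 1 unpaired.
(2): For octahedral d⁸ the high- and low-spin configurations coincide; t2g^6 e_g^2 → 2 unpaired.
So (2) has more unpaired electrons.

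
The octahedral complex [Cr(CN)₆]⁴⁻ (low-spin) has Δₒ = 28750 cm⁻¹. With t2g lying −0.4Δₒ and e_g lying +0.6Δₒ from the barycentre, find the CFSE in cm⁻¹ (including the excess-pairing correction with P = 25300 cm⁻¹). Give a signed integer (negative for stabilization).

-20700

Each CN⁻ contributes -1; 6 × (-1) = -6. With overall charge -4, Cr is in the +2 oxidation state.
Cr sits in group 6; removing 2 electrons leaves Cr²⁺ with 6 − 2 = 4 d electrons.
Configuration: t2g^4 e_g^0.
CFSE(orbital) = 4×(-0.4Δₒ) + 0×(0.6Δₒ) = -1.6Δₒ; with Δₒ = 28750 cm⁻¹ that is -46000 cm⁻¹.
Relative to high-spin t2g^3 e_g^1 (0 paired), the low-spin configuration has 1 additional pair, contributing +1 × 25300 = +25300 cm⁻¹.
Combining: -46000 + 25300 = -20700 cm⁻¹.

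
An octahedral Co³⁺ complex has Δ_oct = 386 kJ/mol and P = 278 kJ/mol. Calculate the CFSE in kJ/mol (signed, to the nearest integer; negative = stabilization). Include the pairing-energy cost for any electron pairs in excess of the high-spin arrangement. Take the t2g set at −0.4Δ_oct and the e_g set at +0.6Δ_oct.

-370

Group 9 minus oxidation state +3 gives a d⁶ configuration for Co³⁺.
Δ_oct > P, so pairing is preferred: the ground state is low-spin.
Filling d⁶ accordingly: t2g^6 e_g^0.
Orbital CFSE = -2.4Δ_oct = -2.4 × 386 = -926 kJ/mol.
Excess pairs vs high-spin: 3 − 1 = 2; pairing cost = +556 kJ/mol.
Net CFSE = -926 + 556 = -370 kJ/mol.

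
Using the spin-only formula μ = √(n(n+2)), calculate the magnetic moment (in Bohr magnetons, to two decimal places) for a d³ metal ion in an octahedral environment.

Configuration: t2g^3 e_g^0 → 3 unpaired electrons.
μ(spin-only) = √[3(3+2)] = √15 ≈ 3.87 Bohr magnetons.

3.87 Bohr magnetons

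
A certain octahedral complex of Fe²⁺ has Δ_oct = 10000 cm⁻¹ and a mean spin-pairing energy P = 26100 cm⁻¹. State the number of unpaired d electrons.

Group 8 minus oxidation state +2 gives a d⁶ configuration for Fe²⁺.
Δ_oct < P, so pairing is avoided: the ground state is high-spin.
Filling d⁶ accordingly: t₂g⁴ eg².
Unpaired electrons: 4.

4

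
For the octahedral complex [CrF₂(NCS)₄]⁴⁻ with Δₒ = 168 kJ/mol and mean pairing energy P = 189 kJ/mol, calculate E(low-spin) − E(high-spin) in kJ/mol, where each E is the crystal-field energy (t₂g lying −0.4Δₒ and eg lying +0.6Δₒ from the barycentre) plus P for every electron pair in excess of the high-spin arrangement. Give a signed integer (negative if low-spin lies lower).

21

Ligand charges: 2×(-1) from F⁻ and 4×(-1) from NCS⁻ sum to -6; with overall charge -4, Cr is +2.
Group 6 minus oxidation state +2 gives a d⁴ configuration for Cr²⁺.
In the high-spin limit (t₂g³ eg¹) the orbital term is -0.6Δₒ = -101 kJ/mol, with no excess pairing.
For low-spin the configuration is t₂g⁴ eg⁰: orbital energy -1.6 × 168 = -269 kJ/mol, and 1 additional pair relative to high-spin adds 189 kJ/mol, giving -80 kJ/mol.
The difference is -80 − (-101) = 21 kJ/mol, so high-spin lies lower.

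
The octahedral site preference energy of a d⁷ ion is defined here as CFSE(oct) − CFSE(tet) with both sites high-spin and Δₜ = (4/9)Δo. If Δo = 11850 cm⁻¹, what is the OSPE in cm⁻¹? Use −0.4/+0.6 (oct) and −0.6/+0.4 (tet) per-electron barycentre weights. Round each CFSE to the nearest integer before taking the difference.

-3160

Octahedral high-spin t2g^5 e_g^2: CFSE = -0.8 × 11850 = -9480 cm⁻¹.
Tetrahedral e^4 t2^3 gives -1.2Δₜ = -1.2 × (4/9) × 11850 = -6320 cm⁻¹.
OSPE = CFSE(oct) − CFSE(tet) = -9480 − (-6320) = -3160 cm⁻¹.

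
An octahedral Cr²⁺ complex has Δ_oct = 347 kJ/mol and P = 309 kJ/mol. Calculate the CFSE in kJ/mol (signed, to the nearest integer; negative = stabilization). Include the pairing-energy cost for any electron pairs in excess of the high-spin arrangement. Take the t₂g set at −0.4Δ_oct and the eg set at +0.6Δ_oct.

Cr sits in group 6; removing 2 electrons leaves Cr²⁺ with 6 − 2 = 4 d electrons.
Since Δ_oct = 347 kJ/mol > P = 309 kJ/mol, the complex adopts the low-spin configuration.
Filling d⁴ accordingly: t₂g⁴ eg⁰.
Orbital CFSE = -1.6Δ_oct = -1.6 × 347 = -555 kJ/mol.
Excess pairs vs high-spin: 1 − 0 = 1; pairing cost = +309 kJ/mol.
Net CFSE = -555 + 309 = -246 kJ/mol.

-246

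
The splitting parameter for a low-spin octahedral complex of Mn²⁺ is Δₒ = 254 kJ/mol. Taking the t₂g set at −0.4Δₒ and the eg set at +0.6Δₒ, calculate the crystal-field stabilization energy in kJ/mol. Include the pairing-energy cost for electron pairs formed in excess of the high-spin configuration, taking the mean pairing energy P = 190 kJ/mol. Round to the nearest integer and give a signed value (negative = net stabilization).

-128

Mn sits in group 7; removing 2 electrons leaves Mn²⁺ with 7 − 2 = 5 d electrons.
Configuration: t₂g⁵ eg⁰.
CFSE(orbital) = 5×(-0.4Δₒ) + 0×(0.6Δₒ) = -2.0Δₒ; with Δₒ = 254 kJ/mol that is -508 kJ/mol.
High-spin d⁵ would be t₂g³ eg² with 0 pairs; low-spin has 2, so 2 excess pairs cost +2P = +380 kJ/mol.
Net CFSE = -508 + 380 = -128 kJ/mol.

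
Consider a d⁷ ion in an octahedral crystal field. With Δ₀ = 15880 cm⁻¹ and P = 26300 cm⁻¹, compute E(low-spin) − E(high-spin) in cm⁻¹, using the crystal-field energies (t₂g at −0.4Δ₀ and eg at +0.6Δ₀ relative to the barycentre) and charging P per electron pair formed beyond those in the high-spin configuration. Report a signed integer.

10420

In the high-spin limit (t₂g⁵ eg²) the orbital term is -0.8Δ₀ = -12704 cm⁻¹, with no excess pairing.
Low-spin t₂g⁶ eg¹ gives -1.8Δ₀ = -28584 cm⁻¹, but forming 1 extra pair costs 1P = 26300 cm⁻¹, so E(LS) = -28584 + 26300 = -2284 cm⁻¹.
E(LS) − E(HS) = -2284 − (-12704) = 10420 cm⁻¹.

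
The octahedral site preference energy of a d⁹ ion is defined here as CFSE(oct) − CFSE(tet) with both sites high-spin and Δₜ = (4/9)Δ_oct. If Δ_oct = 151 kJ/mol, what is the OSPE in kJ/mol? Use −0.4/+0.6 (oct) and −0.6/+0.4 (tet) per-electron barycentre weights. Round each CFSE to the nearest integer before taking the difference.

-64

In an octahedral site d⁹ (HS) is t2g^6 e_g^3, giving CFSE(oct) = -0.6Δ_oct = -91 kJ/mol.
Tetrahedral: e^4 t2^5, CFSE = 4(−0.6) + 5(+0.4) = -0.4Δₜ = -0.4 × (4/9) × 151 = -27 kJ/mol.
OSPE = -91 − (-27) = -64 kJ/mol.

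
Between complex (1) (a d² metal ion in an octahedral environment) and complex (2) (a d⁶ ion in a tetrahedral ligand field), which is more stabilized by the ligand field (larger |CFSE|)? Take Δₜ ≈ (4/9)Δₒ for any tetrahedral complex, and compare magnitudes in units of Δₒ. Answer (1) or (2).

(1): t₂g² eg⁰, CFSE = -0.8Δₒ.
(2): With tetrahedral geometry the complex is necessarily high-spin; e³ t₂³, CFSE = -0.6Δₜ ≈ -0.27Δₒ.
So (1) has the larger |CFSE|.

(1)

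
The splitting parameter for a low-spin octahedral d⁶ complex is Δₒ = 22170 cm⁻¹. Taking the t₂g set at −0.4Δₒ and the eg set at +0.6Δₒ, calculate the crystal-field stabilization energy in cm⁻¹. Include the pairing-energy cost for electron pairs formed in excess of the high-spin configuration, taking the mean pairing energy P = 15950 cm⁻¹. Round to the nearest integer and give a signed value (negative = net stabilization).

Configuration: t₂g⁶ eg⁰.
Orbital CFSE = 6(-0.4) + 0(0.6) = -2.4Δₒ = -2.4 × 22170 = -53208 cm⁻¹.
Pairing penalty: 3 pairs vs 1 in the high-spin reference → 2 extra × P = 31900 cm⁻¹.
Overall CFSE = -53208 + 31900 = -21308 cm⁻¹.

-21308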